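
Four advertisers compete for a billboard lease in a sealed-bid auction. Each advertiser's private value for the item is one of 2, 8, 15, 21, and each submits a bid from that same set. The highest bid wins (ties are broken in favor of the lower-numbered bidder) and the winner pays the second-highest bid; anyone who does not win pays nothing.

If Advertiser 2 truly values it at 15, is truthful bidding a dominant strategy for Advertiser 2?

Yes

Check each profile of the others' bids and compare truth against every alternative bid.
Others bid (2, 2, 2): truth gives 13, best alternative gives 13.
Others bid (2, 2, 8): truth gives 7, best alternative gives 7.
Others bid (2, 8, 2): truth gives 7, best alternative gives 7.
Others bid (2, 8, 8): truth gives 7, best alternative gives 7.
Others bid (8, 2, 2): truth gives 7, best alternative gives 7.
Others bid (8, 2, 8): truth gives 7, best alternative gives 7.
(Remaining 58 profiles checked similarly; truth is weakly best in each.)
In every case the truthful bid is at least as good as any alternative, so it is a dominant strategy.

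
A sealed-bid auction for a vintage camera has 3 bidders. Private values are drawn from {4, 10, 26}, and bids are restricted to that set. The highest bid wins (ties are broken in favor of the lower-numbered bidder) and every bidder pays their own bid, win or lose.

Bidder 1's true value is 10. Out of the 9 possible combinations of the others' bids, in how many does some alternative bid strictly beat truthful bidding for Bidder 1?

Others bid (4, 4): truth gives 0; bid 4 gives 6 > 0. Violating.
Others bid (4, 26): truth gives -10; bid 4 gives -4 > -10. Violating.
Others bid (10, 26): truth gives -10; bid 4 gives -4 > -10. Violating.
Others bid (26, 4): truth gives -10; bid 4 gives -4 > -10. Violating.
Others bid (4, 10): truth gives 0; no alternative beats it.
Others bid (10, 4): truth gives 0; no alternative beats it.
(Checking all 9 profiles: 6 have a profitable deviation, 3 do not.)

6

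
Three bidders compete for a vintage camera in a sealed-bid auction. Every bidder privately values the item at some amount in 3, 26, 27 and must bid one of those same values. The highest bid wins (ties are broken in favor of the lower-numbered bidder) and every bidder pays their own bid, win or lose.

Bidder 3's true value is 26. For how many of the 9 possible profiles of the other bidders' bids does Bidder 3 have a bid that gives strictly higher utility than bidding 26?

8

Others bid (3, 26): truth gives -26; bid 27 gives -1 > -26. Violating.
Others bid (3, 27): truth gives -26; bid 3 gives -3 > -26. Violating.
Others bid (26, 3): truth gives -26; bid 27 gives -1 > -26. Violating.
Others bid (26, 26): truth gives -26; bid 27 gives -1 > -26. Violating.
Others bid (3, 3): truth gives 0; no alternative beats it.
(Checking all 9 profiles: 8 have a profitable deviation, 1 does not.)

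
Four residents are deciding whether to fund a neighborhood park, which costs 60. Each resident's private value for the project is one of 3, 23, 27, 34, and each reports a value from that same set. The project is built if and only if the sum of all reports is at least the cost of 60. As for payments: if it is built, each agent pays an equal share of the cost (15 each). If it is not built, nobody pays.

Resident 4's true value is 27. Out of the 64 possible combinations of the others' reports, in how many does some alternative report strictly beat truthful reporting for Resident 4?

Others report (3, 3, 23): truth gives 0; report 34 gives 12 > 0. Violating.
Others report (3, 23, 3): truth gives 0; report 34 gives 12 > 0. Violating.
Others report (23, 3, 3): truth gives 0; report 34 gives 12 > 0. Violating.
Others report (3, 3, 3): truth gives 0; no alternative beats it.
Others report (3, 3, 27): truth gives 12; no alternative beats it.
(Checking all 64 profiles: 3 have a profitable deviation, 61 do not.)

3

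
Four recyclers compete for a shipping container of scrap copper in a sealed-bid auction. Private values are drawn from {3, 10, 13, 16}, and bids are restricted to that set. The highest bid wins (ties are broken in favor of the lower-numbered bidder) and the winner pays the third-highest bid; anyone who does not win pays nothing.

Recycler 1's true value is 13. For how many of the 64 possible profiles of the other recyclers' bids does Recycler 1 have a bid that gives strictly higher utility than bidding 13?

Others bid (3, 3, 16): truth gives 0; bid 16 gives 10 > 0. Violating.
Others bid (3, 10, 16): truth gives 0; bid 16 gives 3 > 0. Violating.
Others bid (3, 16, 3): truth gives 0; bid 16 gives 10 > 0. Violating.
Others bid (3, 16, 10): truth gives 0; bid 16 gives 3 > 0. Violating.
Others bid (3, 3, 3): truth gives 10; no alternative beats it.
Others bid (3, 3, 10): truth gives 10; no alternative beats it.
(Checking all 64 profiles: 12 have a profitable deviation, 52 do not.)

12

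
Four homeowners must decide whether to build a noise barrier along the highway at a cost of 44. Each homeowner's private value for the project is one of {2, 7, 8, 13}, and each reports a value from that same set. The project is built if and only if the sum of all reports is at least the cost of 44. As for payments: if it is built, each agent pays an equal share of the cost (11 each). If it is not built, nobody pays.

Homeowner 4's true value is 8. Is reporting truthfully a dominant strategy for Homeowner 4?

Consider the case where Homeowner 1 reports 13, Homeowner 2 reports 13 and Homeowner 3 reports 13.
Truthful report 8: project built, pays 11, utility 8 - 11 = -3.
Report 2 instead: project not built, utility 0.
Since 0 > -3, reporting 2 is strictly better here, so truthful reporting is not dominant.

No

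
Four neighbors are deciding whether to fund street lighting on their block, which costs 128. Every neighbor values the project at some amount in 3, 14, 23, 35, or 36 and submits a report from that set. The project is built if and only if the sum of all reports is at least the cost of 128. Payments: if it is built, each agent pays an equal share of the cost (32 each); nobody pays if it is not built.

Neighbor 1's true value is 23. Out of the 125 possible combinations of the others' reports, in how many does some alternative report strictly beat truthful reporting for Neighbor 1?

Others report (35, 35, 35): truth gives -9; report 3 gives 0 > -9. Violating.
Others report (35, 35, 36): truth gives -9; report 3 gives 0 > -9. Violating.
Others report (35, 36, 35): truth gives -9; report 3 gives 0 > -9. Violating.
Others report (35, 36, 36): truth gives -9; report 3 gives 0 > -9. Violating.
Others report (3, 3, 3): truth gives 0; no alternative beats it.
Others report (3, 3, 14): truth gives 0; no alternative beats it.
(Checking all 125 profiles: 8 have a profitable deviation, 117 do not.)

8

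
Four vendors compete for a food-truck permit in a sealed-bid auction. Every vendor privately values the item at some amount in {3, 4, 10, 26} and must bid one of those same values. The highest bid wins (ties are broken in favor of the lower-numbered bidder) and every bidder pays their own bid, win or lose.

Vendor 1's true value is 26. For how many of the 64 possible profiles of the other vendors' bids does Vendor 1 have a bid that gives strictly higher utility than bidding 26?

Others bid (3, 3, 3): truth gives 0; bid 3 gives 23 > 0. Violating.
Others bid (3, 3, 4): truth gives 0; bid 4 gives 22 > 0. Violating.
Others bid (3, 3, 10): truth gives 0; bid 10 gives 16 > 0. Violating.
Others bid (3, 4, 3): truth gives 0; bid 4 gives 22 > 0. Violating.
Others bid (3, 3, 26): truth gives 0; no alternative beats it.
Others bid (3, 4, 26): truth gives 0; no alternative beats it.
(Checking all 64 profiles: 27 have a profitable deviation, 37 do not.)

27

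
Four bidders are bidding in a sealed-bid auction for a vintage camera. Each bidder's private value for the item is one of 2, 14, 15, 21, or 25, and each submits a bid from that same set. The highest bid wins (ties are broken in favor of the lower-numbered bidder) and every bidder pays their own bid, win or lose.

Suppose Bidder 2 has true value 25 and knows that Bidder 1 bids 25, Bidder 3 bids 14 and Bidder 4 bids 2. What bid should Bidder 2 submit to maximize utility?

Bid 2: loses but pays 2, utility -2.
Bid 14: loses but pays 14, utility -14.
Bid 15: loses but pays 15, utility -15.
Bid 21: loses but pays 21, utility -21.
Bid 25: loses but pays 25, utility -25.
The best choice is 2 with utility -2.

2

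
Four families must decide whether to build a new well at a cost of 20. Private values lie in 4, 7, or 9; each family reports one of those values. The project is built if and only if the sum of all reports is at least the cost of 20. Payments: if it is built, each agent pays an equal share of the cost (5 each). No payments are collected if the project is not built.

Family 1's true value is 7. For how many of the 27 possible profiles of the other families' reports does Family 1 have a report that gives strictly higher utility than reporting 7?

Others report (4, 4, 4): truth gives 0; report 9 gives 2 > 0. Violating.
Others report (4, 4, 7): truth gives 2; no alternative beats it.
Others report (4, 4, 9): truth gives 2; no alternative beats it.
(Checking all 27 profiles: 1 has a profitable deviation, 26 do not.)

1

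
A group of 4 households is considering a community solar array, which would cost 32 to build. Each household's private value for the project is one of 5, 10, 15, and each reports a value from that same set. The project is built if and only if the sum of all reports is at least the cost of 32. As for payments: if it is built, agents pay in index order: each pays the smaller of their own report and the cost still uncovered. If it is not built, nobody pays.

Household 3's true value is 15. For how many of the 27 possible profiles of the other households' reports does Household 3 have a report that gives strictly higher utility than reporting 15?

20

Others report (5, 5, 15): truth gives 0; report 10 gives 5 > 0. Violating.
Others report (5, 10, 10): truth gives 0; report 10 gives 5 > 0. Violating.
Others report (5, 10, 15): truth gives 0; report 5 gives 10 > 0. Violating.
Others report (5, 15, 5): truth gives 3; report 10 gives 5 > 3. Violating.
Others report (5, 5, 5): truth gives 0; no alternative beats it.
Others report (5, 5, 10): truth gives 0; no alternative beats it.
(Checking all 27 profiles: 20 have a profitable deviation, 7 do not.)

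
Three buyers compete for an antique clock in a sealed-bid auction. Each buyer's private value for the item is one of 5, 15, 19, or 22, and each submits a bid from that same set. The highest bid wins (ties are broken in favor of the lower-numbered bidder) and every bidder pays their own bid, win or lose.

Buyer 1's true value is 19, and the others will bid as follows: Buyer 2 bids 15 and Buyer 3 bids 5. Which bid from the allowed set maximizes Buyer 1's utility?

Bid 5: loses but pays 5, utility -5.
Bid 15: wins, pays 15, utility 19 - 15 = 4.
Bid 19: wins, pays 19, utility 19 - 19 = 0.
Bid 22: wins, pays 22, utility 19 - 22 = -3.
The best choice is 15 with utility 4.

15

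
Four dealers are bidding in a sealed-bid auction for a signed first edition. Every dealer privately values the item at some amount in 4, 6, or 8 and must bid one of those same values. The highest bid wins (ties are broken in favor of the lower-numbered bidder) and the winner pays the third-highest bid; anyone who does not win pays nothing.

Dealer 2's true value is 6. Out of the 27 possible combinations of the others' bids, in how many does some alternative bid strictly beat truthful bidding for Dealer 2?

3

Others bid (4, 4, 8): truth gives 0; bid 8 gives 2 > 0. Violating.
Others bid (4, 8, 4): truth gives 0; bid 8 gives 2 > 0. Violating.
Others bid (6, 4, 4): truth gives 0; bid 8 gives 2 > 0. Violating.
Others bid (4, 4, 4): truth gives 2; no alternative beats it.
Others bid (4, 4, 6): truth gives 2; no alternative beats it.
(Checking all 27 profiles: 3 have a profitable deviation, 24 do not.)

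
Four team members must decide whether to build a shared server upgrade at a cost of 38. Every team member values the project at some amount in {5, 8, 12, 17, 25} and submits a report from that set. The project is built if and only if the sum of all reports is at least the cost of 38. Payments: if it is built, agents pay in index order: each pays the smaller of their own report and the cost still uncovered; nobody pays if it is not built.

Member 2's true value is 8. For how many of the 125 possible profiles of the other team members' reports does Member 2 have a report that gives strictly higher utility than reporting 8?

90

Others report (5, 5, 25): truth gives 0; report 5 gives 3 > 0. Violating.
Others report (5, 8, 25): truth gives 0; report 5 gives 3 > 0. Violating.
Others report (5, 12, 17): truth gives 0; report 5 gives 3 > 0. Violating.
Others report (5, 12, 25): truth gives 0; report 5 gives 3 > 0. Violating.
Others report (5, 5, 5): truth gives 0; no alternative beats it.
Others report (5, 5, 8): truth gives 0; no alternative beats it.
(Checking all 125 profiles: 90 have a profitable deviation, 35 do not.)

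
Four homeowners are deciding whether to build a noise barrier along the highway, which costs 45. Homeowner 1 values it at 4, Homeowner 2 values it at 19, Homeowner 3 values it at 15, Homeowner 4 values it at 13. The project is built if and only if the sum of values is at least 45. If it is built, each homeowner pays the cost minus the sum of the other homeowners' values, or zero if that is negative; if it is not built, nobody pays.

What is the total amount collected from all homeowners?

Total value 51 ≥ cost 45, so it is built.
Homeowner 1: others sum to 47; max(0, 45 - 47) = 0.
Homeowner 2: others sum to 32; max(0, 45 - 32) = 13.
Homeowner 3: others sum to 36; max(0, 45 - 36) = 9.
Homeowner 4: others sum to 38; max(0, 45 - 38) = 7.
Total collected = 0 + 13 + 9 + 7 = 29.

29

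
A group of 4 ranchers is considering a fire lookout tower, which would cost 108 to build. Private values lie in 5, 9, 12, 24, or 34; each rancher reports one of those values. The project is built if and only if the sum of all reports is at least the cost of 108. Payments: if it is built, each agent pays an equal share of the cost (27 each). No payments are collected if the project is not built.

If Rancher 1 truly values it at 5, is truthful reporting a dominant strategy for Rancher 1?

Yes

Check each profile of the others' reports and compare truth against every alternative report.
Others report (34, 34, 34): truth gives 0, best alternative gives -22.
Others report (5, 5, 5): truth gives 0, best alternative gives 0.
Others report (5, 5, 9): truth gives 0, best alternative gives 0.
Others report (5, 5, 12): truth gives 0, best alternative gives 0.
Others report (5, 5, 24): truth gives 0, best alternative gives 0.
Others report (5, 5, 34): truth gives 0, best alternative gives 0.
(Remaining 119 profiles checked similarly; truth is weakly best in each.)
In every case the truthful report is at least as good as any alternative, so it is a dominant strategy.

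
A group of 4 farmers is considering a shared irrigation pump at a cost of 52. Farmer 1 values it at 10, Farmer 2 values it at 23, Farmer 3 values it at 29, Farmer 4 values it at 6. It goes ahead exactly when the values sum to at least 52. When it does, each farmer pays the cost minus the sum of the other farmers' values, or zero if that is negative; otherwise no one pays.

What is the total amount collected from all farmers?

Total value 68 ≥ cost 52, so it is built.
Farmer 1: others sum to 58; max(0, 52 - 58) = 0.
Farmer 2: others sum to 45; max(0, 52 - 45) = 7.
Farmer 3: others sum to 39; max(0, 52 - 39) = 13.
Farmer 4: others sum to 62; max(0, 52 - 62) = 0.
Total collected = 0 + 7 + 13 + 0 = 20.

20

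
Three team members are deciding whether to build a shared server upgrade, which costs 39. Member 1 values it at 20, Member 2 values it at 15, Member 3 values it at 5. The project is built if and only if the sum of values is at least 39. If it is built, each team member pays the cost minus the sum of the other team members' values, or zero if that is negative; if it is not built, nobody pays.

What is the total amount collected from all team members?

Total value 40 ≥ cost 39, so it is built.
Member 1: others sum to 20; max(0, 39 - 20) = 19.
Member 2: others sum to 25; max(0, 39 - 25) = 14.
Member 3: others sum to 35; max(0, 39 - 35) = 4.
Total collected = 19 + 14 + 4 = 37.

37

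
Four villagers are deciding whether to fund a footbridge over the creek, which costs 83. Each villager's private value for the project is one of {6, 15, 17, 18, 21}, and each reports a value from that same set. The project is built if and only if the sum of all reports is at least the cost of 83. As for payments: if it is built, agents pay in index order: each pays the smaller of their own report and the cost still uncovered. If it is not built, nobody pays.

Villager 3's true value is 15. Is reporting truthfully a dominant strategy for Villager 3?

Check each profile of the others' reports and compare truth against every alternative report.
Others report (6, 6, 6): truth gives 0, best alternative gives 0.
Others report (6, 6, 15): truth gives 0, best alternative gives 0.
Others report (6, 6, 17): truth gives 0, best alternative gives 0.
Others report (6, 6, 18): truth gives 0, best alternative gives 0.
Others report (6, 6, 21): truth gives 0, best alternative gives 0.
Others report (6, 15, 6): truth gives 0, best alternative gives 0.
(Remaining 119 profiles checked similarly; truth is weakly best in each.)
In every case the truthful report is at least as good as any alternative, so it is a dominant strategy.

Yes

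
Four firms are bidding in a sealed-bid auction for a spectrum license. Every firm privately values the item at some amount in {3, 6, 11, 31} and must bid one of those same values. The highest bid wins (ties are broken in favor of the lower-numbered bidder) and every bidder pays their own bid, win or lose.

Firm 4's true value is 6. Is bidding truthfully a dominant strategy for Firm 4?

Consider the case where Firm 1 bids 3, Firm 2 bids 3 and Firm 3 bids 6.
Truthful bid 6: loses but pays 6, utility -6.
Bid 3 instead: loses but pays 3, utility -3.
Since -3 > -6, bidding 3 is strictly better here, so truthful bidding is not dominant.

No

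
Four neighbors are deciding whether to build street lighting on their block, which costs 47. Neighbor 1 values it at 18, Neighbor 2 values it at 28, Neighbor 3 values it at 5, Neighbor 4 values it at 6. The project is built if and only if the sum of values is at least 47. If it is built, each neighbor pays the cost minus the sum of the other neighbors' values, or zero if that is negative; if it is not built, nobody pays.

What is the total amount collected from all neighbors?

26

Total value 57 ≥ cost 47, so it is built.
Neighbor 1: others sum to 39; max(0, 47 - 39) = 8.
Neighbor 2: others sum to 29; max(0, 47 - 29) = 18.
Neighbor 3: others sum to 52; max(0, 47 - 52) = 0.
Neighbor 4: others sum to 51; max(0, 47 - 51) = 0.
Total collected = 8 + 18 + 0 + 0 = 26.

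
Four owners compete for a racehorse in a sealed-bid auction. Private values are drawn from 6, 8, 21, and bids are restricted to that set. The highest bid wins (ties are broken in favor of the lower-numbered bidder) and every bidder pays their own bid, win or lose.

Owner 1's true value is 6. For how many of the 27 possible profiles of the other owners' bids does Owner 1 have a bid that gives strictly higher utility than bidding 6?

7

Others bid (6, 6, 8): truth gives -6; bid 8 gives -2 > -6. Violating.
Others bid (6, 8, 6): truth gives -6; bid 8 gives -2 > -6. Violating.
Others bid (6, 8, 8): truth gives -6; bid 8 gives -2 > -6. Violating.
Others bid (8, 6, 6): truth gives -6; bid 8 gives -2 > -6. Violating.
Others bid (6, 6, 6): truth gives 0; no alternative beats it.
Others bid (6, 6, 21): truth gives -6; no alternative beats it.
(Checking all 27 profiles: 7 have a profitable deviation, 20 do not.)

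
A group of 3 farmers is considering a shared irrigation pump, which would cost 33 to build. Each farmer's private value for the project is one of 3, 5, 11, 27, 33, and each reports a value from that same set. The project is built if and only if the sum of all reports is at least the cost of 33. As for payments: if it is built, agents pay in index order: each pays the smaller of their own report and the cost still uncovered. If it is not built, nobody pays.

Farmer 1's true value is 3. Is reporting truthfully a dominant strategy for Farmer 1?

Yes

Check each profile of the others' reports and compare truth against every alternative report.
Others report (3, 27): truth gives 0, best alternative gives -2.
Others report (3, 33): truth gives 0, best alternative gives -2.
Others report (5, 27): truth gives 0, best alternative gives -2.
Others report (5, 33): truth gives 0, best alternative gives -2.
Others report (11, 27): truth gives 0, best alternative gives -2.
Others report (11, 33): truth gives 0, best alternative gives -2.
(Remaining 19 profiles checked similarly; truth is weakly best in each.)
In every case the truthful report is at least as good as any alternative, so it is a dominant strategy.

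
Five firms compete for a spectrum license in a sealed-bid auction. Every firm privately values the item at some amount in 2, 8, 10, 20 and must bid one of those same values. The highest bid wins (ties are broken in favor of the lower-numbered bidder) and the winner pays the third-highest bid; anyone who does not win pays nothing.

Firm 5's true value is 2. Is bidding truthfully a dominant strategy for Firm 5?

Yes

Check each profile of the others' bids and compare truth against every alternative bid.
Others bid (2, 2, 2, 2): truth gives 0, best alternative gives 0.
Others bid (2, 2, 2, 8): truth gives 0, best alternative gives 0.
Others bid (2, 2, 2, 10): truth gives 0, best alternative gives 0.
Others bid (2, 2, 2, 20): truth gives 0, best alternative gives 0.
Others bid (2, 2, 8, 2): truth gives 0, best alternative gives 0.
Others bid (2, 2, 8, 8): truth gives 0, best alternative gives 0.
(Remaining 250 profiles checked similarly; truth is weakly best in each.)
In every case the truthful bid is at least as good as any alternative, so it is a dominant strategy.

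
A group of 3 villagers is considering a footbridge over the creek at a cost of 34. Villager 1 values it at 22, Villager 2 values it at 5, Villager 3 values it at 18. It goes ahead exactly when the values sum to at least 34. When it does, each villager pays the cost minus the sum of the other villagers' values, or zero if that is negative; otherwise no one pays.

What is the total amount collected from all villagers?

18

Total value 45 ≥ cost 34, so it is built.
Villager 1: others sum to 23; max(0, 34 - 23) = 11.
Villager 2: others sum to 40; max(0, 34 - 40) = 0.
Villager 3: others sum to 27; max(0, 34 - 27) = 7.
Total collected = 11 + 0 + 7 = 18.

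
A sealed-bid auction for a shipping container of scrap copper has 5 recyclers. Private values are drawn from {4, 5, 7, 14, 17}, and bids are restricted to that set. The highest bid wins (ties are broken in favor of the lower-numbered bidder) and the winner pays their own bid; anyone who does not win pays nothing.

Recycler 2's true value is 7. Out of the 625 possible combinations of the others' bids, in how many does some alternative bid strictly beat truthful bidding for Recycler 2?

Others bid (4, 4, 4, 4): truth gives 0; bid 5 gives 2 > 0. Violating.
Others bid (4, 4, 4, 5): truth gives 0; bid 5 gives 2 > 0. Violating.
Others bid (4, 4, 5, 4): truth gives 0; bid 5 gives 2 > 0. Violating.
Others bid (4, 4, 5, 5): truth gives 0; bid 5 gives 2 > 0. Violating.
Others bid (4, 4, 4, 7): truth gives 0; no alternative beats it.
Others bid (4, 4, 4, 14): truth gives 0; no alternative beats it.
(Checking all 625 profiles: 8 have a profitable deviation, 617 do not.)

8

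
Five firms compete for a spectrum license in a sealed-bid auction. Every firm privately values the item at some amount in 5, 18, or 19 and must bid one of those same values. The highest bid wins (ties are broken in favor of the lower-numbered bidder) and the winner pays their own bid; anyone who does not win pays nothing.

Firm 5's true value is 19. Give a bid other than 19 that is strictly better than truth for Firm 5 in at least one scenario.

Suppose Firm 1 bids 5, Firm 2 bids 5, Firm 3 bids 5 and Firm 4 bids 5.
Bid 19: wins, pays 19, utility 19 - 19 = 0.
Bid 18: wins, pays 18, utility 19 - 18 = 1.
So bidding 18 beats truth here (1 > 0).

18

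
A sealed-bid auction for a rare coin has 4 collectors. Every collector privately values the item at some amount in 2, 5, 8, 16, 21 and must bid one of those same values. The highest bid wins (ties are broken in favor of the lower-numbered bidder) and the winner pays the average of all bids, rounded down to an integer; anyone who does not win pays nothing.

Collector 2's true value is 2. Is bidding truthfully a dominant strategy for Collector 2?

Yes

Check each profile of the others' bids and compare truth against every alternative bid.
Others bid (2, 5, 5): truth gives 0, best alternative gives -2.
Others bid (2, 2, 5): truth gives 0, best alternative gives -1.
Others bid (2, 5, 2): truth gives 0, best alternative gives -1.
Others bid (2, 2, 2): truth gives 0, best alternative gives 0.
Others bid (2, 2, 8): truth gives 0, best alternative gives 0.
Others bid (2, 2, 16): truth gives 0, best alternative gives 0.
(Remaining 119 profiles checked similarly; truth is weakly best in each.)
In every case the truthful bid is at least as good as any alternative, so it is a dominant strategy.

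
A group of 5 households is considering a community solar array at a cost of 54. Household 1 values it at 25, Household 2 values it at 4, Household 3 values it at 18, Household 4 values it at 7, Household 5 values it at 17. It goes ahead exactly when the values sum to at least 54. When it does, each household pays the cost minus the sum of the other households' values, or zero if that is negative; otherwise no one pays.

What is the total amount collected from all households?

Total value 71 ≥ cost 54, so it is built.
Household 1: others sum to 46; max(0, 54 - 46) = 8.
Household 2: others sum to 67; max(0, 54 - 67) = 0.
Household 3: others sum to 53; max(0, 54 - 53) = 1.
Household 4: others sum to 64; max(0, 54 - 64) = 0.
Household 5: others sum to 54; max(0, 54 - 54) = 0.
Total collected = 8 + 0 + 1 + 0 + 0 = 9.

9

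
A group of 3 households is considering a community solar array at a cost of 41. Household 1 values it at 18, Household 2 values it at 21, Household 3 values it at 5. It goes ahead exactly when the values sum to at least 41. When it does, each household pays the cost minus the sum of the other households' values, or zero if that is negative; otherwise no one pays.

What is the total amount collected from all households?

Total value 44 ≥ cost 41, so it is built.
Household 1: others sum to 26; max(0, 41 - 26) = 15.
Household 2: others sum to 23; max(0, 41 - 23) = 18.
Household 3: others sum to 39; max(0, 41 - 39) = 2.
Total collected = 15 + 18 + 2 = 35.

35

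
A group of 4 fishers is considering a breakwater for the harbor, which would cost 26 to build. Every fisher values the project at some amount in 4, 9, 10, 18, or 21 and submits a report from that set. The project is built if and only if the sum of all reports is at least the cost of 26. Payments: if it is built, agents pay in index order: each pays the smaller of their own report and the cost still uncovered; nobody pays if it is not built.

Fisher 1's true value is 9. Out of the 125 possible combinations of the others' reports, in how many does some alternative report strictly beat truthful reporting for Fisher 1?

Others report (4, 4, 18): truth gives 0; report 4 gives 5 > 0. Violating.
Others report (4, 4, 21): truth gives 0; report 4 gives 5 > 0. Violating.
Others report (4, 9, 9): truth gives 0; report 4 gives 5 > 0. Violating.
Others report (4, 9, 10): truth gives 0; report 4 gives 5 > 0. Violating.
Others report (4, 4, 4): truth gives 0; no alternative beats it.
Others report (4, 4, 9): truth gives 0; no alternative beats it.
(Checking all 125 profiles: 118 have a profitable deviation, 7 do not.)

118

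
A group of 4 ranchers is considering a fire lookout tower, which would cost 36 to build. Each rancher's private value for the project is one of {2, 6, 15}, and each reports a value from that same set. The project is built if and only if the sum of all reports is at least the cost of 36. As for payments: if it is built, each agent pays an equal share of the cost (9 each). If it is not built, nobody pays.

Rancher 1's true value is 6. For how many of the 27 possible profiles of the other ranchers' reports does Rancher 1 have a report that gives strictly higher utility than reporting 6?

Others report (2, 15, 15): truth gives -3; report 2 gives 0 > -3. Violating.
Others report (15, 2, 15): truth gives -3; report 2 gives 0 > -3. Violating.
Others report (15, 15, 2): truth gives -3; report 2 gives 0 > -3. Violating.
Others report (2, 2, 2): truth gives 0; no alternative beats it.
Others report (2, 2, 6): truth gives 0; no alternative beats it.
(Checking all 27 profiles: 3 have a profitable deviation, 24 do not.)

3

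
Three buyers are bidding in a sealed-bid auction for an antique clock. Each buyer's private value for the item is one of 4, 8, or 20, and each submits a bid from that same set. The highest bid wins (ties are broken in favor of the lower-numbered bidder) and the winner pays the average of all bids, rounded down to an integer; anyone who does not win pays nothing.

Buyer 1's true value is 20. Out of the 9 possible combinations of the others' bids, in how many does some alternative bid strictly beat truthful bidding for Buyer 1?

Others bid (4, 4): truth gives 11; bid 4 gives 16 > 11. Violating.
Others bid (4, 8): truth gives 10; bid 8 gives 14 > 10. Violating.
Others bid (8, 4): truth gives 10; bid 8 gives 14 > 10. Violating.
Others bid (8, 8): truth gives 8; bid 8 gives 12 > 8. Violating.
Others bid (4, 20): truth gives 6; no alternative beats it.
Others bid (8, 20): truth gives 4; no alternative beats it.
(Checking all 9 profiles: 4 have a profitable deviation, 5 do not.)

4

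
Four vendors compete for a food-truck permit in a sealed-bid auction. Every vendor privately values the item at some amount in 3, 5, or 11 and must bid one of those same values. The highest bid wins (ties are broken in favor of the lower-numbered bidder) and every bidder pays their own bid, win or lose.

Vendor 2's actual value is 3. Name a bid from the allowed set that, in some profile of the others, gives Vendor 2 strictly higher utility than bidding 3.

5

Suppose Vendor 1 bids 3, Vendor 3 bids 3 and Vendor 4 bids 3.
Bid 3: loses but pays 3, utility -3.
Bid 5: wins, pays 5, utility 3 - 5 = -2.
So bidding 5 beats truth here (-2 > -3).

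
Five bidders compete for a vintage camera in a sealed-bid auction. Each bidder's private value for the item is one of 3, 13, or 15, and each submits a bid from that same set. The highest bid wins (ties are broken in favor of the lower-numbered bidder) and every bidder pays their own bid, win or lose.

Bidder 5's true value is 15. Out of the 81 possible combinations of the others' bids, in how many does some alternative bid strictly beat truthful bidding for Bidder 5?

66

Others bid (3, 3, 3, 3): truth gives 0; bid 13 gives 2 > 0. Violating.
Others bid (3, 3, 3, 15): truth gives -15; bid 3 gives -3 > -15. Violating.
Others bid (3, 3, 13, 15): truth gives -15; bid 3 gives -3 > -15. Violating.
Others bid (3, 3, 15, 3): truth gives -15; bid 3 gives -3 > -15. Violating.
Others bid (3, 3, 3, 13): truth gives 0; no alternative beats it.
Others bid (3, 3, 13, 3): truth gives 0; no alternative beats it.
(Checking all 81 profiles: 66 have a profitable deviation, 15 do not.)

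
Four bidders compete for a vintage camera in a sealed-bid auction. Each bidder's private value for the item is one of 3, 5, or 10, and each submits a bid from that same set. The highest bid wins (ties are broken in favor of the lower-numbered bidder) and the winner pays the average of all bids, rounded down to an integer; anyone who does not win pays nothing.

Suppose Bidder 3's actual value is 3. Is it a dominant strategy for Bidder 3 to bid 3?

Check each profile of the others' bids and compare truth against every alternative bid.
Others bid (3, 3, 5): truth gives 0, best alternative gives -1.
Others bid (3, 3, 3): truth gives 0, best alternative gives 0.
Others bid (3, 3, 10): truth gives 0, best alternative gives 0.
Others bid (3, 5, 3): truth gives 0, best alternative gives 0.
Others bid (3, 5, 5): truth gives 0, best alternative gives 0.
Others bid (3, 5, 10): truth gives 0, best alternative gives 0.
(Remaining 21 profiles checked similarly; truth is weakly best in each.)
In every case the truthful bid is at least as good as any alternative, so it is a dominant strategy.

Yes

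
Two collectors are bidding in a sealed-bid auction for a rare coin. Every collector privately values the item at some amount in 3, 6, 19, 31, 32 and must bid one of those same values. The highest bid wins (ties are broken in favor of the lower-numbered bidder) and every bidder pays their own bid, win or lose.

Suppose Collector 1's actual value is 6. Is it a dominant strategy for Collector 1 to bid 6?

No

Consider the case where Collector 2 bids 3.
Truthful bid 6: wins, pays 6, utility 6 - 6 = 0.
Bid 3 instead: wins, pays 3, utility 6 - 3 = 3.
Since 3 > 0, bidding 3 is strictly better here, so truthful bidding is not dominant.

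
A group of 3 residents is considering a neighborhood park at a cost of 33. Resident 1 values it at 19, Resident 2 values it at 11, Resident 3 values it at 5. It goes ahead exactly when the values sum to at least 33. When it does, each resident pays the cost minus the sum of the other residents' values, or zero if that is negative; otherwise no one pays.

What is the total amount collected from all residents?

29

Total value 35 ≥ cost 33, so it is built.
Resident 1: others sum to 16; max(0, 33 - 16) = 17.
Resident 2: others sum to 24; max(0, 33 - 24) = 9.
Resident 3: others sum to 30; max(0, 33 - 30) = 3.
Total collected = 17 + 9 + 3 = 29.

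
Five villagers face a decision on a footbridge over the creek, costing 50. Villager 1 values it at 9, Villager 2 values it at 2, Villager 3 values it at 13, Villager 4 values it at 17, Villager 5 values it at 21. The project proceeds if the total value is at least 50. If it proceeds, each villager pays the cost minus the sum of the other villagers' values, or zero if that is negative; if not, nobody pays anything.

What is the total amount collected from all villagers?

Total value 62 ≥ cost 50, so it is built.
Villager 1: others sum to 53; max(0, 50 - 53) = 0.
Villager 2: others sum to 60; max(0, 50 - 60) = 0.
Villager 3: others sum to 49; max(0, 50 - 49) = 1.
Villager 4: others sum to 45; max(0, 50 - 45) = 5.
Villager 5: others sum to 41; max(0, 50 - 41) = 9.
Total collected = 0 + 0 + 1 + 5 + 9 = 15.

15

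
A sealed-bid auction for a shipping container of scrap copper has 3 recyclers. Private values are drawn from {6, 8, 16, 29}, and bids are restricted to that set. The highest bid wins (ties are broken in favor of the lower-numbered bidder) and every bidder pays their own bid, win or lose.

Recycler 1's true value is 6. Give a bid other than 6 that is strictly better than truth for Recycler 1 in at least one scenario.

8

Suppose Recycler 2 bids 6 and Recycler 3 bids 8.
Bid 6: loses but pays 6, utility -6.
Bid 8: wins, pays 8, utility 6 - 8 = -2.
So bidding 8 beats truth here (-2 > -6).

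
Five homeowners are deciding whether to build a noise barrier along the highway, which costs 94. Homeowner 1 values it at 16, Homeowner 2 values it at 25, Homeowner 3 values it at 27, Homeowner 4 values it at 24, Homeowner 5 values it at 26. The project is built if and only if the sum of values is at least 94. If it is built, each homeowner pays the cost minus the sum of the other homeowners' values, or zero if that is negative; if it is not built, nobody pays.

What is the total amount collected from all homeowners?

Total value 118 ≥ cost 94, so it is built.
Homeowner 1: others sum to 102; max(0, 94 - 102) = 0.
Homeowner 2: others sum to 93; max(0, 94 - 93) = 1.
Homeowner 3: others sum to 91; max(0, 94 - 91) = 3.
Homeowner 4: others sum to 94; max(0, 94 - 94) = 0.
Homeowner 5: others sum to 92; max(0, 94 - 92) = 2.
Total collected = 0 + 1 + 3 + 0 + 2 = 6.

6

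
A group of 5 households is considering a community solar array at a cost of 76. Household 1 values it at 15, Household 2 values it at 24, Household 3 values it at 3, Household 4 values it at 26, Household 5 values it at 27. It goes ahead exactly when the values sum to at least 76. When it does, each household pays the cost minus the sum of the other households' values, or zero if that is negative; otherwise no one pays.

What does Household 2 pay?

Total value 95 ≥ cost 76, so the project is built.
The other households' values sum to 71.
Cost minus that sum is 76 - 71 = 5.

5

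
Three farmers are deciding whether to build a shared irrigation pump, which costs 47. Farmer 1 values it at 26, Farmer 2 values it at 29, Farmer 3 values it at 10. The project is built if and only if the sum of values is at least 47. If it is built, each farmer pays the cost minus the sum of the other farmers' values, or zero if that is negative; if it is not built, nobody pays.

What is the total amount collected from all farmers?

19

Total value 65 ≥ cost 47, so it is built.
Farmer 1: others sum to 39; max(0, 47 - 39) = 8.
Farmer 2: others sum to 36; max(0, 47 - 36) = 11.
Farmer 3: others sum to 55; max(0, 47 - 55) = 0.
Total collected = 8 + 11 + 0 = 19.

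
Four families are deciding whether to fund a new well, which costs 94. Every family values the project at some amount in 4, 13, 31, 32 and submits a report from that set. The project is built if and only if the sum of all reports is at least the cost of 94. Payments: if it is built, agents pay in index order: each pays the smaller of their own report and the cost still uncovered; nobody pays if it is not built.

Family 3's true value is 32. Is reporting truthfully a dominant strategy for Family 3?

Consider the case where Family 1 reports 4, Family 2 reports 31 and Family 4 reports 31.
Truthful report 32: project built, pays 32, utility 32 - 32 = 0.
Report 31 instead: project built, pays 31, utility 32 - 31 = 1.
Since 1 > 0, reporting 31 is strictly better here, so truthful reporting is not dominant.

No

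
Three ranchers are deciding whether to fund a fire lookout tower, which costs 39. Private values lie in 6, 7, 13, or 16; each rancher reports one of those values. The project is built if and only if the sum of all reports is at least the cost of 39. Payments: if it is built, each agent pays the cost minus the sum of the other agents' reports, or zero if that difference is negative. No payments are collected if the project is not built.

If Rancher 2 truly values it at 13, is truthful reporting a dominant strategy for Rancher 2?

Yes

Check each profile of the others' reports and compare truth against every alternative report.
Others report (16, 16): truth gives 6, best alternative gives 6.
Others report (13, 16): truth gives 3, best alternative gives 3.
Others report (16, 13): truth gives 3, best alternative gives 3.
Others report (6, 6): truth gives 0, best alternative gives 0.
Others report (6, 7): truth gives 0, best alternative gives 0.
Others report (6, 13): truth gives 0, best alternative gives 0.
(Remaining 10 profiles checked similarly; truth is weakly best in each.)
In every case the truthful report is at least as good as any alternative, so it is a dominant strategy.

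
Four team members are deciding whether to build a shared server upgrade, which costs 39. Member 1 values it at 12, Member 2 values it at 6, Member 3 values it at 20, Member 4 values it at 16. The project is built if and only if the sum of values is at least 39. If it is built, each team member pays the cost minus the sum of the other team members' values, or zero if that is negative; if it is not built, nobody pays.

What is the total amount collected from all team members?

Total value 54 ≥ cost 39, so it is built.
Member 1: others sum to 42; max(0, 39 - 42) = 0.
Member 2: others sum to 48; max(0, 39 - 48) = 0.
Member 3: others sum to 34; max(0, 39 - 34) = 5.
Member 4: others sum to 38; max(0, 39 - 38) = 1.
Total collected = 0 + 0 + 5 + 1 = 6.

6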